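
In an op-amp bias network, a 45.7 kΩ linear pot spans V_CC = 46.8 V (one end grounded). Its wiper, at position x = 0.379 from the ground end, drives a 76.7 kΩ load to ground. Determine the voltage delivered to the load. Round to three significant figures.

Lower segment x·R_p = 17.32 kΩ; upper segment (1−x)·R_p = 28.38 kΩ.
R_L loads the lower segment: effective lower R = 14.13 kΩ.
V_out = 46.8 × 14.13/(28.38 + 14.13) = 15.56 V.
(Unloaded: V_out = x·V_CC = 17.7 V.)

V_out ≈ 15.6 V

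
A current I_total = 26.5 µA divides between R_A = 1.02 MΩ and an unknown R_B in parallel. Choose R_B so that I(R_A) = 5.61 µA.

The fraction through R_A equals R_B/(R_A+R_B).
5.61/26.5 = R_B/(R_A + R_B) → R_B = R_A · (0.2117)/(1 − 0.2117) = 1.02 × 0.2685 = 0.2739 MΩ.

R_B ≈ 0.274 MΩ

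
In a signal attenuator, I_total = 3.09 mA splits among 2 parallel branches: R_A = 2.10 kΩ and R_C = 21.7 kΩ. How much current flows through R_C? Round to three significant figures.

With just two branches, the current splits inversely with resistance.
I(R_C) = 3.09 × 2.10/(2.10 + 21.7) = 3.09 × 0.08824 = 0.2726 mA.

I ≈ 0.273 mA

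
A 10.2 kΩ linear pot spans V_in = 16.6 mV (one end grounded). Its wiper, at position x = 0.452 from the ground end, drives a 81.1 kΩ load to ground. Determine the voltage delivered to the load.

V_out ≈ 7.28 mV

The pot divides into 5.590 kΩ above the wiper and 4.610 kΩ below.
Lower segment in parallel with the load: 4.610 ‖ 81.1 = 4.362 kΩ.
V_out = 16.6 × 4.362/(5.590 + 4.362) = 7.277 mV.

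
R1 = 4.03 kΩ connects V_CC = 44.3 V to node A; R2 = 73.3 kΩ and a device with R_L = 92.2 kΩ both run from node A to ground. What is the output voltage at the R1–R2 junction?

V_out ≈ 40.3 V

The load sits in parallel with R2, giving an effective lower resistance R2' = R2·R_L/(R2+R_L) = 40.84 kΩ.
Now apply the divider: V_out = 44.3 × 0.9102 = 40.32 V.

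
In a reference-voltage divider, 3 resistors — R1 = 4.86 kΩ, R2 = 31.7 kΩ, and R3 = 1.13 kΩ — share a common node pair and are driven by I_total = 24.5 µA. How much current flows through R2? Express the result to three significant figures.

I ≈ 0.689 µA

Conductances: ΣG = 1/4.86 + 1/31.7 + 1/1.13 = 1.122 (1/kΩ).
By the current-divider rule, I = I_total · G_k/ΣG = 24.5 × 0.02811 = 0.6887 µA.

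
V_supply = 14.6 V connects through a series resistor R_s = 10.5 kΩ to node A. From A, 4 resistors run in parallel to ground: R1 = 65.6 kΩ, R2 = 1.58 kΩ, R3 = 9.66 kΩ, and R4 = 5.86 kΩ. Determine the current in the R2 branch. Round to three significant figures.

Parallel bank: R_p = 1/(1/65.6 + 1/1.58 + 1/9.66 + 1/5.86) = 1.084 kΩ.
V_A = 14.6 × 1.084/11.58 = 1.366 V.
I(R2) = V_A / R2 = 1.366/1.58 = 0.8649 mA.
(Check via current divider: I_total = 1.260 mA; share G_k/ΣG = 0.6862 → same result.)

I ≈ 0.865 mA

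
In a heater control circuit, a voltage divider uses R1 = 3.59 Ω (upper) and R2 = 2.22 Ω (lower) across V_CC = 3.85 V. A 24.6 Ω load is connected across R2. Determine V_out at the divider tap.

V_out ≈ 1.39 V

First combine the lower leg with the load: R2 ‖ R_L = 2.036 Ω.
Now apply the divider: V_out = 3.85 × 0.3619 = 1.393 V.
(Unloaded it would be 1.47 V; the load pulls it down.)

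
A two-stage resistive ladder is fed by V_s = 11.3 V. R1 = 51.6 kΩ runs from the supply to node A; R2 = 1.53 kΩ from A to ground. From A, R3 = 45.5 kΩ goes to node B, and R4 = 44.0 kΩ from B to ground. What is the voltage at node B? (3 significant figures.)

V_B ≈ 0.157 V

The second stage (R3 + R4 = 89.50 kΩ) loads node A in parallel with R2.
Effective lower resistance at A: R2 ‖ 89.50 = 1.504 kΩ.
First divider: V_A = V_s · 1.504/(51.6 + 1.504) = 0.3201 V.
V_B = V_A × 0.4916 = 0.1574 V.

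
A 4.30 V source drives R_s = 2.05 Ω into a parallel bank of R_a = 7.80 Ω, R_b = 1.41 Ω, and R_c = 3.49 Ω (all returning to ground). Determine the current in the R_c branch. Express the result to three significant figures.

I ≈ 0.373 A

Combine the parallel branches: R_p = (1/7.80 + 1/1.41 + 1/3.49)⁻¹ = 0.8897 Ω.
V_A = 4.30 × 0.8897/2.940 = 1.301 V.
Branch current I = V_A/R_c = 1.301/3.49 = 0.3729 A.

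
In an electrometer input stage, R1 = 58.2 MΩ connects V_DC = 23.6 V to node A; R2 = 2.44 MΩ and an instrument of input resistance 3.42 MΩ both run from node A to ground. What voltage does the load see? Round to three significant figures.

First combine the lower leg with the load: R2 ‖ R_L = 1.424 MΩ.
Now apply the divider: V_out = 23.6 × 0.02388 = 0.5636 V.
(Unloaded it would be 0.950 V; the load pulls it down.)

V_out ≈ 0.564 V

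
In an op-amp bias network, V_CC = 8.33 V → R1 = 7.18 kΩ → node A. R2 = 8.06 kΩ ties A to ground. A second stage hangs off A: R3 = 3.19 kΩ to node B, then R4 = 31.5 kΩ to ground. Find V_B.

V_B ≈ 3.61 V

Looking into the second stage from A: R3 + R4 = 34.69 kΩ appears in parallel with R2.
R2 ‖ (R3+R4) = 6.540 kΩ.
V_A = 8.33 × 6.540/(7.18 + 6.540) = 3.971 V.
Stage 2 is unloaded, so V_B = V_A · R4/(R3+R4) = 3.971 × 31.5/34.69 = 3.606 V.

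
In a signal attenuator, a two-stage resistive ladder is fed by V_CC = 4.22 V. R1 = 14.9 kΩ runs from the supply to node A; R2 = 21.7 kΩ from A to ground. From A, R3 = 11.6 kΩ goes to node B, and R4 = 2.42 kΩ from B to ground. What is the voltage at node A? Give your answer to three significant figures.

V_A ≈ 1.53 V

Looking into the second stage from A: R3 + R4 = 14.02 kΩ appears in parallel with R2.
R2 ‖ (R3+R4) = 8.517 kΩ.
So V_A = 4.22 × 0.3637 = 1.535 V.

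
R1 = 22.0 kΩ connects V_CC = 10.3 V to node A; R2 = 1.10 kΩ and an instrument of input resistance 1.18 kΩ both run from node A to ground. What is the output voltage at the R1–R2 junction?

V_out ≈ 0.260 V

The load sits in parallel with R2, giving an effective lower resistance R2' = R2·R_L/(R2+R_L) = 0.5693 kΩ.
Voltage divider with the loaded lower leg: V_out = 10.3 × 0.5693/(22.0 + 0.5693) = 10.3 × 0.02522 = 0.2598 V.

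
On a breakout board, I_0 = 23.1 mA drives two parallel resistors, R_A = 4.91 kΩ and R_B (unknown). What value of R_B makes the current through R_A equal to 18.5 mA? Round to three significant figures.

Two-branch current divider: I_A = I_0 · R_B/(R_A + R_B).
With f = 0.8009, R_B = R_A · f/(1−f) = 4.91 × 4.022 = 19.75 kΩ.

R_B ≈ 19.7 kΩ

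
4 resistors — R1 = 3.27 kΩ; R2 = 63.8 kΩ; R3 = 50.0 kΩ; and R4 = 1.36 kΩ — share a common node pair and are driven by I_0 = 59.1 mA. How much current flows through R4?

Total conductance ΣG = 1/3.27 + 1/63.8 + 1/50.0 + 1/1.36 = 1.077 (units of 1/kΩ).
Current divider: I(R4) = I_0 · G_k/ΣG = 59.1 × (0.7353/1.077) = 59.1 × 0.6829 = 40.36 mA.

I ≈ 40.4 mA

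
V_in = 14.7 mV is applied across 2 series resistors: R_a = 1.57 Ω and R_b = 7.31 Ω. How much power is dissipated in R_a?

The common current is I = 14.7/8.880 = 1.655 mA.
P(R_a) = I²·R_a = (1.655)² × 1.57 = 4.302 µW.

P ≈ 4.30 µW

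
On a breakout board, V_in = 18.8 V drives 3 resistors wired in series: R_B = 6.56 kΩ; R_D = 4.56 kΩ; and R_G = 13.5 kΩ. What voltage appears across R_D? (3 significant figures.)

V ≈ 3.48 V

ΣR = 6.56 + 4.56 + 13.5 = 24.62 kΩ.
By the voltage-divider rule, V = 18.8 × 4.560/24.62 = 3.482 V.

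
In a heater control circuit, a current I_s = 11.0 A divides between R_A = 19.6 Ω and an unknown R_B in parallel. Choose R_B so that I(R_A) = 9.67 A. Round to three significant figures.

R_B ≈ 143 Ω

Two-branch current divider: I_A = I_s · R_B/(R_A + R_B).
9.67/11.0 = R_B/(R_A + R_B) → R_B = R_A · (0.8791)/(1 − 0.8791) = 19.6 × 7.271 = 142.5 Ω.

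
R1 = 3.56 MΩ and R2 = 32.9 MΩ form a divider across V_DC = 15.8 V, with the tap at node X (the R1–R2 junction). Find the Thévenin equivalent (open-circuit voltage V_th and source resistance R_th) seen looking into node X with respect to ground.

V_th ≈ 14.3 V, R_th ≈ 3.21 MΩ

V_th is the unloaded tap voltage: V_DC · R2/(R1+R2) = 15.8 × 0.9024 = 14.26 V.
Looking into X with the source shorted: R_th = R1·R2/(R1+R2) = 3.560 × 32.9/36.46 = 3.212 MΩ.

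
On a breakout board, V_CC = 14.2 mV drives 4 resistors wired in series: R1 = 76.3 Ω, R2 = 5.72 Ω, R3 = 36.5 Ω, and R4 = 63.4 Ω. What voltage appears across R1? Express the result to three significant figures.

Total series resistance ΣR = 76.3 + 5.72 + 36.5 + 63.4 = 181.9 Ω.
Voltage divider: V = V_CC · (76.30 / 181.9) = 14.2 × 0.4194 = 5.956 mV.

V ≈ 5.96 mV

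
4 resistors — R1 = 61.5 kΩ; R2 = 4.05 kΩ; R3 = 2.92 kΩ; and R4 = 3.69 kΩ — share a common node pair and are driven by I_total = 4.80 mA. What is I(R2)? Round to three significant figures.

I ≈ 1.35 mA

ΣG = 1/61.5 + 1/4.05 + 1/2.92 + 1/3.69 = 0.8766.
By the current-divider rule, I = I_total · G_k/ΣG = 4.80 × 0.2817 = 1.352 mA.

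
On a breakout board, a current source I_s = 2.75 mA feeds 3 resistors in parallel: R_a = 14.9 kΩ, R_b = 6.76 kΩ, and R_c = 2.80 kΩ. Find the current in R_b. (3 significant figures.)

I ≈ 0.711 mA

Conductances: ΣG = 1/14.9 + 1/6.76 + 1/2.80 = 0.5722 (1/kΩ).
Current divider: I(R_b) = I_s · G_k/ΣG = 2.75 × (0.1479/0.5722) = 2.75 × 0.2585 = 0.7110 mA.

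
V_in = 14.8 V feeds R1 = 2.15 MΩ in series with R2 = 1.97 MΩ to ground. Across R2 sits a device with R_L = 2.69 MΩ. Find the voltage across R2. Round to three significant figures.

R2 ‖ R_L = (1.97 × 2.69)/(1.97 + 2.69) = 1.137 MΩ.
Voltage divider with the loaded lower leg: V_out = 14.8 × 1.137/(2.15 + 1.137) = 14.8 × 0.3459 = 5.120 V.

V_out ≈ 5.12 V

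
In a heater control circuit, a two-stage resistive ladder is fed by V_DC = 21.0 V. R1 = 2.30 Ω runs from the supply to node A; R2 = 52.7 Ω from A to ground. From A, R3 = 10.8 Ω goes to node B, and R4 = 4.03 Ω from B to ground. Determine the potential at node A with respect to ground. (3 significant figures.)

The second stage (R3 + R4 = 14.83 Ω) loads node A in parallel with R2.
R2 ‖ (R3+R4) = 11.57 Ω.
V_A = 21.0 × 11.57/(2.30 + 11.57) = 17.52 V.

V_A ≈ 17.5 V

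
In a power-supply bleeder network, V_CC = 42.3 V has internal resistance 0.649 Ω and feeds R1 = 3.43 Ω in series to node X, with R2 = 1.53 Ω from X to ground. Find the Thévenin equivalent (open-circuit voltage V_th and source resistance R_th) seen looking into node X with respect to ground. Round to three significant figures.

V_th ≈ 11.5 V, R_th ≈ 1.11 Ω

R1' = 0.649 + 3.43 = 4.079 Ω (source resistance + R1).
With X open, the divider is unloaded: V_th = 42.3 × 1.53/5.609 = 11.54 V.
Looking into X with the source shorted: R_th = R1'·R2/(R1'+R2) = 4.079 × 1.53/5.609 = 1.113 Ω.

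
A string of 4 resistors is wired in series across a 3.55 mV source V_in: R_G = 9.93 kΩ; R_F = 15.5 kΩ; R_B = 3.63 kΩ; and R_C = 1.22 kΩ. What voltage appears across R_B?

V ≈ 0.426 mV

ΣR = 9.93 + 15.5 + 3.63 + 1.22 = 30.28 kΩ.
By the voltage-divider rule, V = 3.55 × 3.630/30.28 = 0.4256 mV.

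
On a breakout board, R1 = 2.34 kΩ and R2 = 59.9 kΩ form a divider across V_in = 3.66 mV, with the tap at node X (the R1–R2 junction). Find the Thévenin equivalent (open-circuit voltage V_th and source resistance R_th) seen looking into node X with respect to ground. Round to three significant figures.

V_th ≈ 3.52 mV, R_th ≈ 2.25 kΩ

Open-circuit (no load on X): V_th = V_in · R2/(R1 + R2) = 3.66 × 59.9/(2.340 + 59.9) = 3.522 mV.
Looking into X with the source shorted: R_th = R1·R2/(R1+R2) = 2.340 × 59.9/62.24 = 2.252 kΩ.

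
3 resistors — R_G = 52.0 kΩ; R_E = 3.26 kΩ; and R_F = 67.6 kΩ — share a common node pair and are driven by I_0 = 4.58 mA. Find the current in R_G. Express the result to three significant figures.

I ≈ 0.258 mA

Conductances: ΣG = 1/52.0 + 1/3.26 + 1/67.6 = 0.3408 (1/kΩ).
Current divider: I(R_G) = I_0 · G_k/ΣG = 4.58 × (0.01923/0.3408) = 4.58 × 0.05643 = 0.2585 mA.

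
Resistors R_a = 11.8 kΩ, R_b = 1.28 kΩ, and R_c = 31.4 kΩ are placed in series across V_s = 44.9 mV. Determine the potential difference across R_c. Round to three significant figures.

V ≈ 31.7 mV

Series total: ΣR = 11.8 + 1.28 + 31.4 = 44.48 kΩ.
By the voltage-divider rule, V = 44.9 × 31.40/44.48 = 31.70 mV.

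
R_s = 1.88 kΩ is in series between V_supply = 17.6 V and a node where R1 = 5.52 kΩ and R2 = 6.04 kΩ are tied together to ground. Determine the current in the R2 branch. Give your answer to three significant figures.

I ≈ 1.76 mA

Equivalent of the parallel group: R_p = 2.884 kΩ.
V_A by voltage divider: V_A = 17.6 × 2.884/(1.88 + 2.884) = 10.65 V.
I(R2) = V_A / R2 = 10.65/6.04 = 1.764 mA.
(Check via current divider: I_total = 3.694 mA; share G_k/ΣG = 0.4775 → same result.)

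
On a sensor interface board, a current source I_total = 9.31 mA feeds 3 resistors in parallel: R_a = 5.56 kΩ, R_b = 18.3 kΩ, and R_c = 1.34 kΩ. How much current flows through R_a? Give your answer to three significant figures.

ΣG = 1/5.56 + 1/18.3 + 1/1.34 = 0.9808.
Current divider: I(R_a) = I_total · G_k/ΣG = 9.31 × (0.1799/0.9808) = 9.31 × 0.1834 = 1.707 mA.

I ≈ 1.71 mA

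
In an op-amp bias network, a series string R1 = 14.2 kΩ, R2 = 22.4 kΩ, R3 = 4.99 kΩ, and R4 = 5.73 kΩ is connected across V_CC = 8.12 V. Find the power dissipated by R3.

Series current I = V_CC/ΣR = 8.12/47.32 = 0.1716 mA.
V(R3) = I·R = 0.8563 V; P = V·I = 0.8563 × 0.1716 = 0.1469 mW.

P ≈ 0.147 mW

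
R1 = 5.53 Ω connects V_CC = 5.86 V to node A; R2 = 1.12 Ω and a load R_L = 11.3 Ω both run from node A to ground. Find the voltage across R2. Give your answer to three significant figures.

The load sits in parallel with R2, giving an effective lower resistance R2' = R2·R_L/(R2+R_L) = 1.019 Ω.
Then V_out = V_CC · R2'/(R1 + R2') = 5.86 × 1.019/6.549 = 0.9118 V.
(Unloaded it would be 0.987 V; the load pulls it down.)

V_out ≈ 0.912 V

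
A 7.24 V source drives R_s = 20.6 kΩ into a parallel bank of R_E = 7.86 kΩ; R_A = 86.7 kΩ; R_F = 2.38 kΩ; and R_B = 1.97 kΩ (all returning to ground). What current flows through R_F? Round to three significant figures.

I ≈ 0.132 mA

Combine the parallel branches: R_p = (1/7.86 + 1/86.7 + 1/2.38 + 1/1.97)⁻¹ = 0.9376 kΩ.
V_A by voltage divider: V_A = 7.24 × 0.9376/(20.6 + 0.9376) = 0.3152 V.
I(R_F) = V_A / R_F = 0.3152/2.38 = 0.1324 mA.
(Equivalently: I_total = 0.3362 mA, then current-divider fraction G_k/ΣG = 0.3940.)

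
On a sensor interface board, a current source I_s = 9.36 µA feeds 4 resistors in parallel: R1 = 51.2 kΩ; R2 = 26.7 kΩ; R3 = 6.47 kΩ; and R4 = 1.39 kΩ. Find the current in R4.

Conductances: ΣG = 1/51.2 + 1/26.7 + 1/6.47 + 1/1.39 = 0.9310 (1/kΩ).
R4 takes the fraction G_k/ΣG = 0.7194/0.9310 = 0.7728, so I = 9.36 × 0.7728 = 7.233 µA.

I ≈ 7.23 µA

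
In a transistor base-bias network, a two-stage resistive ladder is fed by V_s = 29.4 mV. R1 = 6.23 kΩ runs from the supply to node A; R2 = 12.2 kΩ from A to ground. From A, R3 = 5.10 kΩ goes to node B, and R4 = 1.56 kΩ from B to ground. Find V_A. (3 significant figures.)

V_A ≈ 12.0 mV

Looking into the second stage from A: R3 + R4 = 6.660 kΩ appears in parallel with R2.
R2 ‖ (R3+R4) = 4.308 kΩ.
So V_A = 29.4 × 0.4088 = 12.02 mV.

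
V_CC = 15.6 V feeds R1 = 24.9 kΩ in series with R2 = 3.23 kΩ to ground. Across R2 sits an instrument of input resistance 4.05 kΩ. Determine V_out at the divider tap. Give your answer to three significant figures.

V_out ≈ 1.05 V

First combine the lower leg with the load: R2 ‖ R_L = 1.797 kΩ.
Voltage divider with the loaded lower leg: V_out = 15.6 × 1.797/(24.9 + 1.797) = 15.6 × 0.06731 = 1.050 V.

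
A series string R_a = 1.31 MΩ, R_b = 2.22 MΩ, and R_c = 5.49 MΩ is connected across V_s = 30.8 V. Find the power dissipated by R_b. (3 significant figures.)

ΣR = 9.020 MΩ → I = 30.8/9.020 = 3.415 µA.
V(R_b) = I·R = 7.580 V; P = V·I = 7.580 × 3.415 = 25.88 µW.

P ≈ 25.9 µW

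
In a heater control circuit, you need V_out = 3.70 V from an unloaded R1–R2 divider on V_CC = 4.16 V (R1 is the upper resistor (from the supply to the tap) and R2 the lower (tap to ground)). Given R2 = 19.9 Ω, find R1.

V_out/V_CC = R2/(R1+R2) = 0.8894.
R1 = R2·(1/k − 1) = 19.9 × 0.1243 = 2.474 Ω.

R1 ≈ 2.47 Ω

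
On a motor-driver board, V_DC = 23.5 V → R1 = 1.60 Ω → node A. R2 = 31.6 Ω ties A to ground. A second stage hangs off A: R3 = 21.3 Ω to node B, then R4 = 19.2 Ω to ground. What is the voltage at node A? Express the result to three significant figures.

V_A ≈ 21.6 V

Node A sees R2 in parallel with the series input of stage 2, R3 + R4 = 40.50 Ω.
R2 ‖ (R3+R4) = 17.75 Ω.
So V_A = 23.5 × 0.9173 = 21.56 V.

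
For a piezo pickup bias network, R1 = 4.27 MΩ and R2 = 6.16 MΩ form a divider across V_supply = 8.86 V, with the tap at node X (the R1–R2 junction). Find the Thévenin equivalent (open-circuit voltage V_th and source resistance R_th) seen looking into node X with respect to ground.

V_th ≈ 5.23 V, R_th ≈ 2.52 MΩ

With X open, the divider is unloaded: V_th = 8.86 × 6.16/10.43 = 5.233 V.
With V_supply suppressed (replaced by a short), R_th = R1 ‖ R2 = (4.270 × 6.16)/(4.270 + 6.16) = 2.522 MΩ.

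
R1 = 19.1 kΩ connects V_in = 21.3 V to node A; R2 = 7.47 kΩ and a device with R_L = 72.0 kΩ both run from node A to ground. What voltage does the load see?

The load sits in parallel with R2, giving an effective lower resistance R2' = R2·R_L/(R2+R_L) = 6.768 kΩ.
Now apply the divider: V_out = 21.3 × 0.2616 = 5.573 V.
(Unloaded it would be 5.99 V; the load pulls it down.)

V_out ≈ 5.57 V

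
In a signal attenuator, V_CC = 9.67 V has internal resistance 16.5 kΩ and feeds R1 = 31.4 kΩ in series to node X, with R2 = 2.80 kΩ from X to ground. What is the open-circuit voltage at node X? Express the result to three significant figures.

V_th ≈ 0.534 V

R1' = 16.5 + 31.4 = 47.90 kΩ (source resistance + R1).
V_th is the unloaded tap voltage: V_CC · R2/(R1'+R2) = 9.67 × 0.05523 = 0.5340 V.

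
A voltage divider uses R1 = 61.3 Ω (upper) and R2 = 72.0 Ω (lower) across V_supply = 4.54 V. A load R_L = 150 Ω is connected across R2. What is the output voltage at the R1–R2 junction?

V_out ≈ 2.01 V

First combine the lower leg with the load: R2 ‖ R_L = 48.65 Ω.
Voltage divider with the loaded lower leg: V_out = 4.54 × 48.65/(61.3 + 48.65) = 4.54 × 0.4425 = 2.009 V.
(Unloaded it would be 2.45 V; the load pulls it down.)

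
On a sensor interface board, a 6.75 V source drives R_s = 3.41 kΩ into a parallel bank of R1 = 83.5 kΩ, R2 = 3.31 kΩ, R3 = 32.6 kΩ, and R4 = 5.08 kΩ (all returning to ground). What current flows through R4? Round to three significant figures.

I ≈ 0.467 mA

Combine the parallel branches: R_p = (1/83.5 + 1/3.31 + 1/32.6 + 1/5.08)⁻¹ = 1.846 kΩ.
Node voltage V_A = V_s · R_p/(R_s + R_p) = 6.75 × 0.3513 = 2.371 V.
Branch current I = V_A/R4 = 2.371/5.08 = 0.4667 mA.
(Equivalently: I_total = 1.284 mA, then current-divider fraction G_k/ΣG = 0.3635.)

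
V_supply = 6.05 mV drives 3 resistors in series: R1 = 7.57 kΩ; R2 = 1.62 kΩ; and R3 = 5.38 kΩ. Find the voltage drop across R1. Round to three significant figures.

V ≈ 3.14 mV

Series total: ΣR = 7.57 + 1.62 + 5.38 = 14.57 kΩ.
Voltage divider: V = V_supply · (7.570 / 14.57) = 6.05 × 0.5196 = 3.143 mV.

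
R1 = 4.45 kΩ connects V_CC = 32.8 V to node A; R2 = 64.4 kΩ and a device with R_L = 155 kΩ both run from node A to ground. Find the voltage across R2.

V_out ≈ 29.9 V

First combine the lower leg with the load: R2 ‖ R_L = 45.50 kΩ.
Now apply the divider: V_out = 32.8 × 0.9109 = 29.88 V.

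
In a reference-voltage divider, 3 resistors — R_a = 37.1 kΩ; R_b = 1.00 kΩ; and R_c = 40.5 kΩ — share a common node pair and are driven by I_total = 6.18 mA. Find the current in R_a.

I ≈ 0.158 mA

ΣG = 1/37.1 + 1/1.00 + 1/40.5 = 1.052.
By the current-divider rule, I = I_total · G_k/ΣG = 6.18 × 0.02563 = 0.1584 mA.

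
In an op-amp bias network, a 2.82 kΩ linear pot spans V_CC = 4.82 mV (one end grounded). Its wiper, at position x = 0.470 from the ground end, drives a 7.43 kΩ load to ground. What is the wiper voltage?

Split the track: R_lower = x·R_p = 1.325 kΩ, R_upper = (1−x)·R_p = 1.495 kΩ.
R_L loads the lower segment: effective lower R = 1.125 kΩ.
Loaded-divider output: V_out = 4.82 × 0.4294 = 2.070 mV.

V_out ≈ 2.07 mV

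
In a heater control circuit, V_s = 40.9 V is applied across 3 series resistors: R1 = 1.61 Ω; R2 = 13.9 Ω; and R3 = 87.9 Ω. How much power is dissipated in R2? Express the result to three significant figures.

Series current I = V_s/ΣR = 40.9/103.4 = 0.3955 A.
V(R2) = I·R = 5.498 V; P = V·I = 5.498 × 0.3955 = 2.174 W.

P ≈ 2.17 W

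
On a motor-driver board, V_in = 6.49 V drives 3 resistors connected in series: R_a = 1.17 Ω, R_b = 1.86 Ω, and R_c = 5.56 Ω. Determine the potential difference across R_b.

V ≈ 1.41 V

Series total: ΣR = 1.17 + 1.86 + 5.56 = 8.590 Ω.
Voltage divider: V = V_in · (1.860 / 8.590) = 6.49 × 0.2165 = 1.405 V.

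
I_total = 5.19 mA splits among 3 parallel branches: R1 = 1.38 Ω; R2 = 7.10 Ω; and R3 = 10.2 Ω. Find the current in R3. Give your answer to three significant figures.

I ≈ 0.528 mA

ΣG = 1/1.38 + 1/7.10 + 1/10.2 = 0.9635.
By the current-divider rule, I = I_total · G_k/ΣG = 5.19 × 0.1018 = 0.5281 mA.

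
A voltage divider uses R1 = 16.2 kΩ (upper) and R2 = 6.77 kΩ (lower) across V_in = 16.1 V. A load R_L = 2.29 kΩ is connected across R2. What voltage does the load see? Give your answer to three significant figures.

First combine the lower leg with the load: R2 ‖ R_L = 1.711 kΩ.
Then V_out = V_in · R2'/(R1 + R2') = 16.1 × 1.711/17.91 = 1.538 V.

V_out ≈ 1.54 V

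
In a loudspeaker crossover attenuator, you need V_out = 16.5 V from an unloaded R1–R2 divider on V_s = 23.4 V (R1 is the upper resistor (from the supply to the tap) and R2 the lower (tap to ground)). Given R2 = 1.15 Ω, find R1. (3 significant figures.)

The divider ratio is R2/(R1+R2) = 16.5/23.4 = 0.7051.
Rearranging, R1 = R2·(1−k)/k = 1.15 × 0.4182 = 0.4809 Ω.

R1 ≈ 0.481 Ω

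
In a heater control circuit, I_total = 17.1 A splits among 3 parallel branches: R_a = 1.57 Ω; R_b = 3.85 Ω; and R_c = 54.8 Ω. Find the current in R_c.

Total conductance ΣG = 1/1.57 + 1/3.85 + 1/54.8 = 0.9149 (units of 1/Ω).
By the current-divider rule, I = I_total · G_k/ΣG = 17.1 × 0.01994 = 0.3411 A.

I ≈ 0.341 A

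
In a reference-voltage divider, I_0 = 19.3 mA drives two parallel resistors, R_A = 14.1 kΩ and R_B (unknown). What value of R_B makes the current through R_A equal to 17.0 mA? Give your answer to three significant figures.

R_B ≈ 104 kΩ

Two-branch current divider: I_A = I_0 · R_B/(R_A + R_B).
With f = 0.8808, R_B = R_A · f/(1−f) = 14.1 × 7.391 = 104.2 kΩ.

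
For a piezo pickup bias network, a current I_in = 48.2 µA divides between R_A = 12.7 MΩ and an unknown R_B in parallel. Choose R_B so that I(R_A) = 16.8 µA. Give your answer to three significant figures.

In a two-way split, I_A/I_in = R_B/(R_A + R_B).
16.8/48.2 = R_B/(R_A + R_B) → R_B = R_A · (0.3485)/(1 − 0.3485) = 12.7 × 0.5350 = 6.795 MΩ.

R_B ≈ 6.79 MΩ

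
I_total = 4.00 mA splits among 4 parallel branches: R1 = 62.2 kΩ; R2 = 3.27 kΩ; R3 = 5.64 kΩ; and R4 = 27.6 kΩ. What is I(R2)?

I ≈ 2.28 mA

Total conductance ΣG = 1/62.2 + 1/3.27 + 1/5.64 + 1/27.6 = 0.5354 (units of 1/kΩ).
R2 takes the fraction G_k/ΣG = 0.3058/0.5354 = 0.5712, so I = 4.00 × 0.5712 = 2.285 mA.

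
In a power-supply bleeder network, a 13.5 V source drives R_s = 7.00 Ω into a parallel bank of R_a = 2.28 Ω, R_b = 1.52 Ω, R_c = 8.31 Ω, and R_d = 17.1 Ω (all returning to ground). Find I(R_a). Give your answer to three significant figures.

Equivalent of the parallel group: R_p = 0.7841 Ω.
V_A by voltage divider: V_A = 13.5 × 0.7841/(7.00 + 0.7841) = 1.360 V.
Branch current I = V_A/R_a = 1.360/2.28 = 0.5965 A.

I ≈ 0.596 A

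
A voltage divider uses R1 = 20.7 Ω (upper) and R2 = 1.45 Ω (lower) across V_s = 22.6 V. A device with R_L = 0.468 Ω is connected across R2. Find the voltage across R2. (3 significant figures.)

R2 ‖ R_L = (1.45 × 0.468)/(1.45 + 0.468) = 0.3538 Ω.
Voltage divider with the loaded lower leg: V_out = 22.6 × 0.3538/(20.7 + 0.3538) = 22.6 × 0.01680 = 0.3798 V.

V_out ≈ 0.380 V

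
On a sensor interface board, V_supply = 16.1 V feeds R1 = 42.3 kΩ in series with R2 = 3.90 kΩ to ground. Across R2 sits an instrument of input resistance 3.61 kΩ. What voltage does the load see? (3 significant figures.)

V_out ≈ 0.683 V

R2 ‖ R_L = (3.90 × 3.61)/(3.90 + 3.61) = 1.875 kΩ.
Voltage divider with the loaded lower leg: V_out = 16.1 × 1.875/(42.3 + 1.875) = 16.1 × 0.04244 = 0.6833 V.
(Unloaded it would be 1.36 V; the load pulls it down.)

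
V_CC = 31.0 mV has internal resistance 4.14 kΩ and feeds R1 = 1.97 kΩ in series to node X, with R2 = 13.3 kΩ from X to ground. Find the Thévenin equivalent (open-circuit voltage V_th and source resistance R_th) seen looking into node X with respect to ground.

R1' = 4.14 + 1.97 = 6.110 kΩ (source resistance + R1).
V_th is the unloaded tap voltage: V_CC · R2/(R1'+R2) = 31.0 × 0.6852 = 21.24 mV.
Looking into X with the source shorted: R_th = R1'·R2/(R1'+R2) = 6.110 × 13.3/19.41 = 4.187 kΩ.

V_th ≈ 21.2 mV, R_th ≈ 4.19 kΩ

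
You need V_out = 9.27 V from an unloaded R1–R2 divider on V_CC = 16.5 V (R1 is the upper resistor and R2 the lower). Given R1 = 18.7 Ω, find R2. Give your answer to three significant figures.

R2 ≈ 24.0 Ω

V_out/V_CC = R2/(R1+R2) = 0.5618.
So R2 = R1 · V_out/(V_CC − V_out) = 18.7 × 9.27/(16.5 − 9.27) = 18.7 × 1.282 = 23.98 Ω.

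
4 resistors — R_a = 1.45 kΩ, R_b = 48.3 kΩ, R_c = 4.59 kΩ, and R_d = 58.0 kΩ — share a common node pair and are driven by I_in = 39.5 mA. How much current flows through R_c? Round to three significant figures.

I ≈ 9.10 mA

Conductances: ΣG = 1/1.45 + 1/48.3 + 1/4.59 + 1/58.0 = 0.9455 (1/kΩ).
R_c takes the fraction G_k/ΣG = 0.2179/0.9455 = 0.2304, so I = 39.5 × 0.2304 = 9.102 mA.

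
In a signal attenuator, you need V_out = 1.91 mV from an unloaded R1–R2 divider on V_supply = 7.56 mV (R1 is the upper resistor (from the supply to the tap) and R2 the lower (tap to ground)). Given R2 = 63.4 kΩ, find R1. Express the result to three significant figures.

R1 ≈ 188 kΩ

V_out/V_supply = R2/(R1+R2) = 0.2526.
So R1 = R2 · (V_supply/V_out − 1) = 63.4 × (7.56/1.91 − 1) = 63.4 × 2.958 = 187.5 kΩ.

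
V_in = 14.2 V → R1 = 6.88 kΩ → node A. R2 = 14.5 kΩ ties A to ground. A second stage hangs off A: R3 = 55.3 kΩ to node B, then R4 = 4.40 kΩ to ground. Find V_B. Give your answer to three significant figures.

Looking into the second stage from A: R3 + R4 = 59.70 kΩ appears in parallel with R2.
Effective lower resistance at A: R2 ‖ 59.70 = 11.67 kΩ.
First divider: V_A = V_in · 11.67/(6.88 + 11.67) = 8.932 V.
Stage 2 is unloaded, so V_B = V_A · R4/(R3+R4) = 8.932 × 4.40/59.70 = 0.6583 V.

V_B ≈ 0.658 V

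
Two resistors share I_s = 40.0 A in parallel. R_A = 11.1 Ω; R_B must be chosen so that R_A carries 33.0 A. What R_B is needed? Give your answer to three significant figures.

R_B ≈ 52.3 Ω

In a two-way split, I_A/I_s = R_B/(R_A + R_B).
With f = 0.8250, R_B = R_A · f/(1−f) = 11.1 × 4.714 = 52.33 Ω.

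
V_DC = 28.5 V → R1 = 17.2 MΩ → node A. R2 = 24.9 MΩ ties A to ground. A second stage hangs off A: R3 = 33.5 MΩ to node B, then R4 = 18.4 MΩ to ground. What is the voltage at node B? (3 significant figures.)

Looking into the second stage from A: R3 + R4 = 51.90 MΩ appears in parallel with R2.
Effective lower resistance at A: R2 ‖ 51.90 = 16.83 MΩ.
So V_A = 28.5 × 0.4945 = 14.09 V.
Then the unloaded second divider: V_B = V_A × R4/(R3+R4) = 14.09 × 0.3545 = 4.997 V.

V_B ≈ 5.00 V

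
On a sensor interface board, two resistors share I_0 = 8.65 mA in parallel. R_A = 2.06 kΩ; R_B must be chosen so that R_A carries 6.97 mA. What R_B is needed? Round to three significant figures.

In a two-way split, I_A/I_0 = R_B/(R_A + R_B).
With f = 0.8058, R_B = R_A · f/(1−f) = 2.06 × 4.149 = 8.547 kΩ.

R_B ≈ 8.55 kΩ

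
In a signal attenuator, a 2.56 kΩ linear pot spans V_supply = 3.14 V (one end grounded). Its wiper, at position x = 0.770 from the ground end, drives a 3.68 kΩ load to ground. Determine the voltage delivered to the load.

V_out ≈ 2.15 V

Split the track: R_lower = x·R_p = 1.971 kΩ, R_upper = (1−x)·R_p = 0.5888 kΩ.
R_L loads the lower segment: effective lower R = 1.284 kΩ.
Loaded-divider output: V_out = 3.14 × 0.6855 = 2.153 V.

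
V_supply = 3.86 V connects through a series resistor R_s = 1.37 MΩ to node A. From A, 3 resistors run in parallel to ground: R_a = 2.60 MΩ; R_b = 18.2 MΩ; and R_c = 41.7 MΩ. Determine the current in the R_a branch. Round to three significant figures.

Combine the parallel branches: R_p = (1/2.60 + 1/18.2 + 1/41.7)⁻¹ = 2.157 MΩ.
V_A = 3.86 × 2.157/3.527 = 2.361 V.
I(R_a) = V_A / R_a = 2.361/2.60 = 0.9080 µA.

I ≈ 0.908 µA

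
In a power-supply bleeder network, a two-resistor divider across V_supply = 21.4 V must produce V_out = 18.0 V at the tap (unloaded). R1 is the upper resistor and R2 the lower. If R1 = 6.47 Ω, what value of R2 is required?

V_out/V_supply = R2/(R1+R2) = 0.8411.
R2 = R1 · 0.8411/(1 − 0.8411) = 34.25 Ω.

R2 ≈ 34.3 Ω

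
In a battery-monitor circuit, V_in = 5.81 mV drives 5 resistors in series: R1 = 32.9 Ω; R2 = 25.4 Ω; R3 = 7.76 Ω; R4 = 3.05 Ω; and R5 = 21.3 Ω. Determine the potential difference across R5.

Series total: ΣR = 32.9 + 25.4 + 7.76 + 3.05 + 21.3 = 90.41 Ω.
By the voltage-divider rule, V = 5.81 × 21.30/90.41 = 1.369 mV.

V ≈ 1.37 mV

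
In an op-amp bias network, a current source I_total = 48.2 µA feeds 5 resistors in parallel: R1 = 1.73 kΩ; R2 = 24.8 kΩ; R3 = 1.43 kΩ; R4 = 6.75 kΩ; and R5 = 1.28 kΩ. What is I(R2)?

I ≈ 0.865 µA

ΣG = 1/1.73 + 1/24.8 + 1/1.43 + 1/6.75 + 1/1.28 = 2.247.
By the current-divider rule, I = I_total · G_k/ΣG = 48.2 × 0.01794 = 0.8649 µA.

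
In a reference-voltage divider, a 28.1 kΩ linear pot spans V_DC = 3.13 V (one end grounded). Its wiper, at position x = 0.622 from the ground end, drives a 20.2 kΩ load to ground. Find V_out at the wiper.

V_out ≈ 1.47 V

The pot divides into 10.62 kΩ above the wiper and 17.48 kΩ below.
Lower segment in parallel with the load: 17.48 ‖ 20.2 = 9.370 kΩ.
Then V_out = V_DC · 9.370/(10.62 + 9.370) = 1.467 V.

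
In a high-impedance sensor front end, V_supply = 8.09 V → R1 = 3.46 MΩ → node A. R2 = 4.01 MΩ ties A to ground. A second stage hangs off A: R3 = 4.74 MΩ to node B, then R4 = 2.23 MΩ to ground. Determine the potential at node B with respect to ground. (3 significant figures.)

V_B ≈ 1.10 V

The second stage (R3 + R4 = 6.970 MΩ) loads node A in parallel with R2.
Effective lower resistance at A: R2 ‖ 6.970 = 2.546 MΩ.
V_A = 8.09 × 2.546/(3.46 + 2.546) = 3.429 V.
Then the unloaded second divider: V_B = V_A × R4/(R3+R4) = 3.429 × 0.3199 = 1.097 V.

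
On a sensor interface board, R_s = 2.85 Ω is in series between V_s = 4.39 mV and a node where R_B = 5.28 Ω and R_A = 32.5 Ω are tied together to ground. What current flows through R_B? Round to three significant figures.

Parallel bank: R_p = 1/(1/5.28 + 1/32.5) = 4.542 Ω.
V_A by voltage divider: V_A = 4.39 × 4.542/(2.85 + 4.542) = 2.697 mV.
Branch current I = V_A/R_B = 2.697/5.28 = 0.5109 mA.

I ≈ 0.511 mA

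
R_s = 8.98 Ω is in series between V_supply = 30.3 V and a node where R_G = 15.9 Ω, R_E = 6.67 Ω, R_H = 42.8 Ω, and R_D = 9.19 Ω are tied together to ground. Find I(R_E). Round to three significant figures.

I ≈ 1.11 A

Equivalent of the parallel group: R_p = 2.899 Ω.
V_A by voltage divider: V_A = 30.3 × 2.899/(8.98 + 2.899) = 7.394 V.
Branch current I = V_A/R_E = 7.394/6.67 = 1.109 A.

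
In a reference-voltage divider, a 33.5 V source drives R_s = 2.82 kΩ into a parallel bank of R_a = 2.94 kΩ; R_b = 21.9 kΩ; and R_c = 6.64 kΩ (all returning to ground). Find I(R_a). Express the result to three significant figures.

I ≈ 4.53 mA

Combine the parallel branches: R_p = (1/2.94 + 1/21.9 + 1/6.64)⁻¹ = 1.864 kΩ.
Node voltage V_A = V_in · R_p/(R_s + R_p) = 33.5 × 0.3980 = 13.33 V.
I(R_a) = V_A / R_a = 13.33/2.94 = 4.535 mA.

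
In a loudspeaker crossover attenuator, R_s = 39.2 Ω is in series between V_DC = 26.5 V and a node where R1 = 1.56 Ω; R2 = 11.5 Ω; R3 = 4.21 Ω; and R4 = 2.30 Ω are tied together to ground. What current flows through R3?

I ≈ 0.113 A

Parallel bank: R_p = 1/(1/1.56 + 1/11.5 + 1/4.21 + 1/2.30) = 0.7141 Ω.
V_A = 26.5 × 0.7141/39.91 = 0.4741 V.
I(R3) = V_A / R3 = 0.4741/4.21 = 0.1126 A.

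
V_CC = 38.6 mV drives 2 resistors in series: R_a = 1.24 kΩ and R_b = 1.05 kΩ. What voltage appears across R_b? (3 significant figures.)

ΣR = 1.24 + 1.05 = 2.290 kΩ.
V = V_CC · R/ΣR = 38.6 × 0.4585 = 17.70 mV.

V ≈ 17.7 mV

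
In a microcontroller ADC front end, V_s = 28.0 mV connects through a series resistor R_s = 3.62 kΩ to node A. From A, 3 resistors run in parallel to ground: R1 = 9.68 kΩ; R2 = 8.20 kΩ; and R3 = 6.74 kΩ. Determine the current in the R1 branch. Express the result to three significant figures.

Combine the parallel branches: R_p = (1/9.68 + 1/8.20 + 1/6.74)⁻¹ = 2.676 kΩ.
V_A = 28.0 × 2.676/6.296 = 11.90 mV.
I(R1) = V_A / R1 = 11.90/9.68 = 1.230 µA.

I ≈ 1.23 µA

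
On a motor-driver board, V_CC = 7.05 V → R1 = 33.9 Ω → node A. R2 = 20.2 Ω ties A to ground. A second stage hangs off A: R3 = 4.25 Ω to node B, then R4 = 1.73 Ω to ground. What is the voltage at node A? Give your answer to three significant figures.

The second stage (R3 + R4 = 5.980 Ω) loads node A in parallel with R2.
R2 ‖ (R3+R4) = 4.614 Ω.
First divider: V_A = V_CC · 4.614/(33.9 + 4.614) = 0.8446 V.

V_A ≈ 0.845 V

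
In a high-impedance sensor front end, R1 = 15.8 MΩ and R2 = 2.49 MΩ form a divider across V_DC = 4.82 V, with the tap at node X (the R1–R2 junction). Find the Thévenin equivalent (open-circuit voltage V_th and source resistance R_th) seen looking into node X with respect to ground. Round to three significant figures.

V_th ≈ 0.656 V, R_th ≈ 2.15 MΩ

Open-circuit (no load on X): V_th = V_DC · R2/(R1 + R2) = 4.82 × 2.49/(15.80 + 2.49) = 0.6562 V.
Zeroing V_DC shorts the top of R1 to ground, so R_th = R1 ‖ R2 = 2.151 MΩ.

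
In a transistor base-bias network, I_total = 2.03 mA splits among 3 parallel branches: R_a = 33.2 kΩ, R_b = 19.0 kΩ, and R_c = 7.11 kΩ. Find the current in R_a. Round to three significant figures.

Conductances: ΣG = 1/33.2 + 1/19.0 + 1/7.11 = 0.2234 (1/kΩ).
By the current-divider rule, I = I_total · G_k/ΣG = 2.03 × 0.1348 = 0.2737 mA.

I ≈ 0.274 mA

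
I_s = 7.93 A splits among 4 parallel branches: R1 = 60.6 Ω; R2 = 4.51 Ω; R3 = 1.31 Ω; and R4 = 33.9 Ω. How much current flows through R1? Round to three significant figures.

Conductances: ΣG = 1/60.6 + 1/4.51 + 1/1.31 + 1/33.9 = 1.031 (1/Ω).
Current divider: I(R1) = I_s · G_k/ΣG = 7.93 × (0.01650/1.031) = 7.93 × 0.01600 = 0.1269 A.

I ≈ 0.127 A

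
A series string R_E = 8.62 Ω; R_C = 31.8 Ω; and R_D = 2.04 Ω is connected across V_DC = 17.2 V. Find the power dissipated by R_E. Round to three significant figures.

Series current I = V_DC/ΣR = 17.2/42.46 = 0.4051 A.
P = I²R = 0.1641 × 8.62 = 1.415 W.

P ≈ 1.41 W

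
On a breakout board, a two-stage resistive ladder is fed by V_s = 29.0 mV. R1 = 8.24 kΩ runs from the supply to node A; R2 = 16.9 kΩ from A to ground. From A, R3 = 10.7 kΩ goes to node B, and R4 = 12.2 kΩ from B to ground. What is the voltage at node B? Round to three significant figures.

Node A sees R2 in parallel with the series input of stage 2, R3 + R4 = 22.90 kΩ.
R2 ‖ (R3+R4) = 9.724 kΩ.
So V_A = 29.0 × 0.5413 = 15.70 mV.
Stage 2 is unloaded, so V_B = V_A · R4/(R3+R4) = 15.70 × 12.2/22.90 = 8.363 mV.

V_B ≈ 8.36 mV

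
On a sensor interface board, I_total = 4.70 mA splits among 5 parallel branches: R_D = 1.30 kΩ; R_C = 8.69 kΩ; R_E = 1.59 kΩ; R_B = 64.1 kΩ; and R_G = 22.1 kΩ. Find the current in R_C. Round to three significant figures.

Conductances: ΣG = 1/1.30 + 1/8.69 + 1/1.59 + 1/64.1 + 1/22.1 = 1.574 (1/kΩ).
Current divider: I(R_C) = I_total · G_k/ΣG = 4.70 × (0.1151/1.574) = 4.70 × 0.07311 = 0.3436 mA.

I ≈ 0.344 mA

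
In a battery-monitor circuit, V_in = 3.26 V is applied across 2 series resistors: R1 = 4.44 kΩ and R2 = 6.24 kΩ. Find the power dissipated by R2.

P ≈ 0.581 mW

The common current is I = 3.26/10.68 = 0.3052 mA.
P = I²R = 0.09317 × 6.24 = 0.5814 mW.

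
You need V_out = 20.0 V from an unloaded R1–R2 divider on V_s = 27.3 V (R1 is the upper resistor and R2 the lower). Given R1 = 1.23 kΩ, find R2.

The divider ratio is R2/(R1+R2) = 20.0/27.3 = 0.7326.
So R2 = R1 · V_out/(V_s − V_out) = 1.23 × 20.0/(27.3 − 20.0) = 1.23 × 2.740 = 3.370 kΩ.

R2 ≈ 3.37 kΩ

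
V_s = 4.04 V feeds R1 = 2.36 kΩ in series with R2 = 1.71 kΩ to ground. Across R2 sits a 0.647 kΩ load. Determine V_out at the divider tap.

R2 ‖ R_L = (1.71 × 0.647)/(1.71 + 0.647) = 0.4694 kΩ.
Voltage divider with the loaded lower leg: V_out = 4.04 × 0.4694/(2.36 + 0.4694) = 4.04 × 0.1659 = 0.6702 V.

V_out ≈ 0.670 V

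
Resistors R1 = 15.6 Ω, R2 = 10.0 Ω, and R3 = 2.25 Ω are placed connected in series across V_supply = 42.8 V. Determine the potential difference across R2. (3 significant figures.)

Total series resistance ΣR = 15.6 + 10.0 + 2.25 = 27.85 Ω.
V = V_supply · R/ΣR = 42.8 × 0.3591 = 15.37 V.

V ≈ 15.4 V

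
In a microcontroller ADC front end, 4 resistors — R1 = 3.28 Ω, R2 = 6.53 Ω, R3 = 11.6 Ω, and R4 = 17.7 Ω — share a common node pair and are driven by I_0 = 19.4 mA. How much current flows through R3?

I ≈ 2.78 mA

Total conductance ΣG = 1/3.28 + 1/6.53 + 1/11.6 + 1/17.7 = 0.6007 (units of 1/Ω).
Current divider: I(R3) = I_0 · G_k/ΣG = 19.4 × (0.08621/0.6007) = 19.4 × 0.1435 = 2.784 mA.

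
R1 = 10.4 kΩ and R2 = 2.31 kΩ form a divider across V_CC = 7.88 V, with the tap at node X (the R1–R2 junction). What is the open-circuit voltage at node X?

Open-circuit (no load on X): V_th = V_CC · R2/(R1 + R2) = 7.88 × 2.31/(10.40 + 2.31) = 1.432 V.

V_th ≈ 1.43 V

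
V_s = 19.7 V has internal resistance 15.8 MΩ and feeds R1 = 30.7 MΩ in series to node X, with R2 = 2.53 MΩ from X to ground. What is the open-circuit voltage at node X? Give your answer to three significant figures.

R1' = 15.8 + 30.7 = 46.50 MΩ (source resistance + R1).
Open-circuit (no load on X): V_th = V_s · R2/(R1' + R2) = 19.7 × 2.53/(46.50 + 2.53) = 1.017 V.

V_th ≈ 1.02 V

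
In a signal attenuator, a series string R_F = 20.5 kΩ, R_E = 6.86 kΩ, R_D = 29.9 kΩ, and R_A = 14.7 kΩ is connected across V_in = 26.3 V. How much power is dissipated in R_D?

P ≈ 3.99 mW

Series current I = V_in/ΣR = 26.3/71.96 = 0.3655 mA.
V(R_D) = I·R = 10.93 V; P = V·I = 10.93 × 0.3655 = 3.994 mW.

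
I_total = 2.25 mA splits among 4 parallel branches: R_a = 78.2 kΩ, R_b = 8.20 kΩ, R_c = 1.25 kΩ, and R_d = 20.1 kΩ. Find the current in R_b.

Total conductance ΣG = 1/78.2 + 1/8.20 + 1/1.25 + 1/20.1 = 0.9845 (units of 1/kΩ).
R_b takes the fraction G_k/ΣG = 0.1220/0.9845 = 0.1239, so I = 2.25 × 0.1239 = 0.2787 mA.

I ≈ 0.279 mA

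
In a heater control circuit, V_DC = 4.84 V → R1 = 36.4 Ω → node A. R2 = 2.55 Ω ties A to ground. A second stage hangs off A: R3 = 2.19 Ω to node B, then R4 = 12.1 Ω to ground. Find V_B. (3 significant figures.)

Node A sees R2 in parallel with the series input of stage 2, R3 + R4 = 14.29 Ω.
Effective lower resistance at A: R2 ‖ 14.29 = 2.164 Ω.
V_A = 4.84 × 2.164/(36.4 + 2.164) = 0.2716 V.
Stage 2 is unloaded, so V_B = V_A · R4/(R3+R4) = 0.2716 × 12.1/14.29 = 0.2300 V.

V_B ≈ 0.230 V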